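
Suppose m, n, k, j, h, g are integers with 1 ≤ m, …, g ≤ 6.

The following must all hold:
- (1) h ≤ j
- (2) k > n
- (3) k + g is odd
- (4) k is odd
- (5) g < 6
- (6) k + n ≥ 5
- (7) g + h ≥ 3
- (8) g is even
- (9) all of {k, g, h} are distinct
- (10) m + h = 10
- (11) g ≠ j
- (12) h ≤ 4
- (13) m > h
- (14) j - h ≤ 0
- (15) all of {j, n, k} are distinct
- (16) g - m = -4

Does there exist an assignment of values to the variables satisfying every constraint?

Satisfiable

Setting (m, n, k, j, h, g) = (6, 2, 3, 4, 4, 2) satisfies everything: constraint 6: k + n = 5; constraint 7: g + h = 6; constraint 10: m + h = 10, and the others follow.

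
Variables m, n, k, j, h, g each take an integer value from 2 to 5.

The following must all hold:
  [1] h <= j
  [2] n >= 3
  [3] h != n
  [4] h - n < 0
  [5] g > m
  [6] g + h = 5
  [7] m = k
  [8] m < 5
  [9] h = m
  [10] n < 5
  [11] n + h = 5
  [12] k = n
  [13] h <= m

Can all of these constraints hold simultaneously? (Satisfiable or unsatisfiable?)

From constraints 7, 9, and 12, h = m = k = n, so h = n. But constraint 3 says h ≠ n. Contradiction.

Unsatisfiable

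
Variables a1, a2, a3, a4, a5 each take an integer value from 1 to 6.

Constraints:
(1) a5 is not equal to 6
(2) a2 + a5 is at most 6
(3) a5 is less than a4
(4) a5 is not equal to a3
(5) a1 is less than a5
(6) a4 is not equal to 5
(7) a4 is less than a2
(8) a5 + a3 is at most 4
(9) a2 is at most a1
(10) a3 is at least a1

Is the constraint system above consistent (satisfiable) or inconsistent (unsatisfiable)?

Unsatisfiable

Constraints 3, 5, 7, and 9 give a1 < a5, a5 < a4, a4 < a2, a2 ≤ a1. Chaining: a1 < a5 < a4 < a2 ≤ a1, which forces a1 < a1 — impossible.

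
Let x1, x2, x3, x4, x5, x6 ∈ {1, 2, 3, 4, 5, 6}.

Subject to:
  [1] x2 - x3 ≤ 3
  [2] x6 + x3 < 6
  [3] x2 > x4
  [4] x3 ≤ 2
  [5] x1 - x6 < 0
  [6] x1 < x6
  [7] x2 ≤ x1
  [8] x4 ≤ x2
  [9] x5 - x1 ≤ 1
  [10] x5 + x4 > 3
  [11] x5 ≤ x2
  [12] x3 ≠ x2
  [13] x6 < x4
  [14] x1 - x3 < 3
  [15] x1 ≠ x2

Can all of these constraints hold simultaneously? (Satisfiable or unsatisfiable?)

Unsatisfiable

Constraints 3, 5, 7, and 13 give x4 < x2, x2 ≤ x1, x1 < x6, x6 < x4. Chaining: x4 < x2 ≤ x1 < x6 < x4, which forces x4 < x4 — impossible.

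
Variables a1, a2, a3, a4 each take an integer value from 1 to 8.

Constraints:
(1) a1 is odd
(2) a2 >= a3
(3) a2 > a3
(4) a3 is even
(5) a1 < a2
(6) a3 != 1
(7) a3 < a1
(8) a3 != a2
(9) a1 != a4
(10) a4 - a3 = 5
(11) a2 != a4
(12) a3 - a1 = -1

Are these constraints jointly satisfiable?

Take a1 = 3, a2 = 5, a3 = 2, a4 = 7. Then constraint 1: a1 = 3 is odd; constraint 10: a4 - a3 = 5; constraint 12: a3 - a1 = -1, and every other listed constraint is also met.

Satisfiable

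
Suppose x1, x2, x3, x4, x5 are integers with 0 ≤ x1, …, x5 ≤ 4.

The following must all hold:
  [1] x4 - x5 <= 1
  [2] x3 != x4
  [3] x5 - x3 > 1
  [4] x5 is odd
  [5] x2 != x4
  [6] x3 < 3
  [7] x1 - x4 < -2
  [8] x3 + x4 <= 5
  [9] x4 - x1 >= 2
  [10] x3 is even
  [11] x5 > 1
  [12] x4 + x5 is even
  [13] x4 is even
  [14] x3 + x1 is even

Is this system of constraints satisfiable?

Unsatisfiable

Constraint 13 makes x4 even and constraint 4 makes x5 odd, so x4 + x5 must be odd. Constraint 12 says x4 + x5 is even — contradiction.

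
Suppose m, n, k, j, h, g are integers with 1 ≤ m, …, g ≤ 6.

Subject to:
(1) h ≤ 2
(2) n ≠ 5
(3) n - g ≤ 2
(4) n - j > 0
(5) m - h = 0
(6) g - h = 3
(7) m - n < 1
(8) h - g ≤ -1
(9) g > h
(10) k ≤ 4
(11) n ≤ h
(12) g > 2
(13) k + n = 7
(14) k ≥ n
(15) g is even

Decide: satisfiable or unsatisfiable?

From constraint 10: k ≤ 4. From constraints 1 and 11: n ≤ h ≤ 2. Hence k + n ≤ 6. But constraint 13 requires k + n = 7, and 7 > 6. Contradiction.

Unsatisfiable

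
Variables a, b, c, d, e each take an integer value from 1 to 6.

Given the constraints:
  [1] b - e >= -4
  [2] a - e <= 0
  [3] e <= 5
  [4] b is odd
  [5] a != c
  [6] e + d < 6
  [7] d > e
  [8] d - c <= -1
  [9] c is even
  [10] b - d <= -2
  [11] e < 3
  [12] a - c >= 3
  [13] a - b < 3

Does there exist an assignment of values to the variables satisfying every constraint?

Unsatisfiable

Constraints 1, 2, 8, 10, and 12 give b − e ≥ -4, e − a ≥ 0, a − c ≥ 3, c − d ≥ 1, d − b ≥ 2.
Adding all 5 inequalities: the left sides telescope to 0, and the right sides sum to (-4) + 0 + 3 + 1 + 2 = 2. So 0 ≥ 2, which is false.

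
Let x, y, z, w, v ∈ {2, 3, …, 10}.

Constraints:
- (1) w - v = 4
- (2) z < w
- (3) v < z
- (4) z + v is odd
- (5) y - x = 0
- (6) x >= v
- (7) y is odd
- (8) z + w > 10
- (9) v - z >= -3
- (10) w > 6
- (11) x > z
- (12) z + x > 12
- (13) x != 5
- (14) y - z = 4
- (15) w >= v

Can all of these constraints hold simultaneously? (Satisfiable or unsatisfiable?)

The assignment x = 9, y = 9, z = 5, w = 8, v = 4 works:
  constraint 1 holds since w - v = 4.
  constraint 5 holds since y - x = 0.
The rest check out directly.

Satisfiable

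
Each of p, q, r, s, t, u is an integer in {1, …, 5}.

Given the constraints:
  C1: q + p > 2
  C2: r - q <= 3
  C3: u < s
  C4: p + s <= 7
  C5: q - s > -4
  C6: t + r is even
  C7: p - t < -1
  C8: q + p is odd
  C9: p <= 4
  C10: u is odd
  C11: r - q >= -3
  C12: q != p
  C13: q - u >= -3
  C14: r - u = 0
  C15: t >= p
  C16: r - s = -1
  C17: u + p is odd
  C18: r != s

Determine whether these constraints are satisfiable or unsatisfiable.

Satisfiable

One satisfying assignment is p = 2, q = 1, r = 1, s = 2, t = 5, u = 1.
For the less obvious constraints — constraint 1: q + p = 3; constraint 2: r - q = 0; constraint 4: p + s = 4 — and the others hold by inspection.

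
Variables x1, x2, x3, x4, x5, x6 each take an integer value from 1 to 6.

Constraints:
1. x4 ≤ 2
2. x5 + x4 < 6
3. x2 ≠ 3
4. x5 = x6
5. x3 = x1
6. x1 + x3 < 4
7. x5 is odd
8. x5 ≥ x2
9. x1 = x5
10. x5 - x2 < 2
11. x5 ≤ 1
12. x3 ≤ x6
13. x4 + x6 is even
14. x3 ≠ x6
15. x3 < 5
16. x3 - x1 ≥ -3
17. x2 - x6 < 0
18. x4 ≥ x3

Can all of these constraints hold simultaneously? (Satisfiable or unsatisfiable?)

Unsatisfiable

From constraints 4, 5, and 9, x3 = x1 = x5 = x6, so x3 = x6. But constraint 14 says x3 ≠ x6. Contradiction.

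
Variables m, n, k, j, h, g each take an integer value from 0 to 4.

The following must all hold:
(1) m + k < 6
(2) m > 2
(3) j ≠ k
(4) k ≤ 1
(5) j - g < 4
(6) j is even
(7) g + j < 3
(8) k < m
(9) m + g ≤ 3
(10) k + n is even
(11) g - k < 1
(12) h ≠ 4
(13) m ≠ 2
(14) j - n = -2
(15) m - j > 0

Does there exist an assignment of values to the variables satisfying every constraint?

Satisfiable

Setting (m, n, k, j, h, g) = (3, 4, 0, 2, 2, 0) satisfies everything: constraint 1: m + k = 3; constraint 5: j - g = 2, and the others follow.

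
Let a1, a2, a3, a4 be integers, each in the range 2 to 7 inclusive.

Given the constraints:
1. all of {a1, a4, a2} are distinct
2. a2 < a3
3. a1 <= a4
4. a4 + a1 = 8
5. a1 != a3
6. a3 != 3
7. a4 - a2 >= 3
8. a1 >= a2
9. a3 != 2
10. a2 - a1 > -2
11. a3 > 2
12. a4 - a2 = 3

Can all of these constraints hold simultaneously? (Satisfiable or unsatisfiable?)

One satisfying assignment is a1 = 3, a2 = 2, a3 = 5, a4 = 5.
For the less obvious constraints — constraint 4: a4 + a1 = 8; constraint 7: a4 - a2 = 3; constraint 10: a2 - a1 = -1 — and the others hold by inspection.

Satisfiable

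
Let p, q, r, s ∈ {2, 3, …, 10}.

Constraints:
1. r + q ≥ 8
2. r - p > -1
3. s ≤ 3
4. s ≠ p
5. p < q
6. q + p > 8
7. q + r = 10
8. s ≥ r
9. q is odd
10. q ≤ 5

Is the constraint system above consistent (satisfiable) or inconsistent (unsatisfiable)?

Unsatisfiable

From constraint 10: q ≤ 5. From constraints 3 and 8: r ≤ s ≤ 3. Hence q + r ≤ 8. But constraint 7 requires q + r = 10, and 10 > 8. Contradiction.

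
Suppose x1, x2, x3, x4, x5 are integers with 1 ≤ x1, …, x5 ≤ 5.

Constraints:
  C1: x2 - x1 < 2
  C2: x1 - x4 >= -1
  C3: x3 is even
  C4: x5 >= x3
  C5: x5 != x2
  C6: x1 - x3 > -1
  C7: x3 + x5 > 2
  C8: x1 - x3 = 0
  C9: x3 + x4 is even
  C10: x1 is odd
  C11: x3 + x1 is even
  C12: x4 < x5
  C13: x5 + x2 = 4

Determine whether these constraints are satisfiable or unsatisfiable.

Constraint 3 makes x3 even and constraint 10 makes x1 odd, so x3 + x1 must be odd. Constraint 11 says x3 + x1 is even — contradiction.

Unsatisfiable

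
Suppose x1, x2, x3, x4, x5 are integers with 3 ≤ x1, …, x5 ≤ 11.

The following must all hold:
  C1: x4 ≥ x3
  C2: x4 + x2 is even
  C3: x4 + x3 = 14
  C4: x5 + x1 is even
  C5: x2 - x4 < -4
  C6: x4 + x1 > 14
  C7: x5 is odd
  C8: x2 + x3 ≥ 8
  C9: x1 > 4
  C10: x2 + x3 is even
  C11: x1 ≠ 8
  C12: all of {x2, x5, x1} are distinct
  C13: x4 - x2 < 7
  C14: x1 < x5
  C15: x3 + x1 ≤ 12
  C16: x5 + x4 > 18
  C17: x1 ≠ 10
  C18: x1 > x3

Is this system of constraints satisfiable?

Try x1 = 5, x2 = 4, x3 = 4, x4 = 10, x5 = 9.
Check constraint 3: x4 + x3 = 14; constraint 5: x2 - x4 = -6; constraint 6: x4 + x1 = 15. The remaining constraints are straightforward to verify.

Satisfiable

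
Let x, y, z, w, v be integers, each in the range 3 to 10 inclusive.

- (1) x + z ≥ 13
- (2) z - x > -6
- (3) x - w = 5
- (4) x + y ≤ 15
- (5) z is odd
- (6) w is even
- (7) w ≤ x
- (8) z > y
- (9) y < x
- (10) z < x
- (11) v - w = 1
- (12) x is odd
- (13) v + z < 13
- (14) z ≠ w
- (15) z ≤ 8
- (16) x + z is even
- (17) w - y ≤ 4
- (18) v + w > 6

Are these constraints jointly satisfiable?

Satisfiable

One satisfying assignment is x = 9, y = 3, z = 5, w = 4, v = 5.
For the less obvious constraints — constraint 1: x + z = 14; constraint 2: z - x = -4 — and the others hold by inspection.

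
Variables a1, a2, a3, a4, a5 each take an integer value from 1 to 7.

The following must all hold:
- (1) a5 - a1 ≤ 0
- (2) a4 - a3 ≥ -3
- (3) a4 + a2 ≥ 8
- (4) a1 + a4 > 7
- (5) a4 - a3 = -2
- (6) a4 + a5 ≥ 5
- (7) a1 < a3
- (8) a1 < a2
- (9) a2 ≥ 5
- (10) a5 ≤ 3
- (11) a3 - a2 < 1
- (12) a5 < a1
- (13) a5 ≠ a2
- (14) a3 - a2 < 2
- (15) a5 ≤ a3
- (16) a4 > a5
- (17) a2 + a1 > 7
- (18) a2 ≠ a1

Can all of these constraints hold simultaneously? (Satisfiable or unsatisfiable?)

Setting (a1, a2, a3, a4, a5) = (4, 6, 6, 4, 1) satisfies everything: constraint 1: a5 - a1 = -3; constraint 2: a4 - a3 = -2, and the others follow.

Satisfiable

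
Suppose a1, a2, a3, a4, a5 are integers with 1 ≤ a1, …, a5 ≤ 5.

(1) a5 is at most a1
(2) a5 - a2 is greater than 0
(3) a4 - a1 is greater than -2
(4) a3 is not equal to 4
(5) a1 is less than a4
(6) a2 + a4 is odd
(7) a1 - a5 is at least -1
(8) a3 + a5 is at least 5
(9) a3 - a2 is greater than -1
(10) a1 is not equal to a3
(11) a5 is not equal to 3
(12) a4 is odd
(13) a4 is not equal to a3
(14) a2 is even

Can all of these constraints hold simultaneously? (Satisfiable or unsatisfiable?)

Try a1 = 4, a2 = 2, a3 = 3, a4 = 5, a5 = 4.
Check constraint 2: a5 - a2 = 2; constraint 3: a4 - a1 = 1; constraint 7: a1 - a5 = 0. The remaining constraints are straightforward to verify.

Satisfiable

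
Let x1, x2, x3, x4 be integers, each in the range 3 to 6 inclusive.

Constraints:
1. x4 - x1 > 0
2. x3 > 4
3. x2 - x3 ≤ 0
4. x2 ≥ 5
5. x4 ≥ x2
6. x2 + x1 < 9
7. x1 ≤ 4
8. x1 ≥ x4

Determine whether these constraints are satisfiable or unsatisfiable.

From constraints 4 and 5: x4 ≥ x2 and x2 ≥ 5, so x4 ≥ 5. From constraints 7 and 8: x4 ≤ x1 and x1 ≤ 4, so x4 ≤ 4. But 4 < 5, so no value of x4 works.

Unsatisfiable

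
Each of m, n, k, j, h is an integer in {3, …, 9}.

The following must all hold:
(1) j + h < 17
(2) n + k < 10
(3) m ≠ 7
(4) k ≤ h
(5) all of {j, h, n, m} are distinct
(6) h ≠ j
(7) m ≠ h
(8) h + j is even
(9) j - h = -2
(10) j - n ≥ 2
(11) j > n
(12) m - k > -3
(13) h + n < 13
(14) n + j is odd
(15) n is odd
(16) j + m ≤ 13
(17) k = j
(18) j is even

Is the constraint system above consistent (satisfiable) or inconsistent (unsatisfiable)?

Satisfiable

Take m = 4, n = 3, k = 6, j = 6, h = 8. Then constraint 1: j + h = 14; constraint 2: n + k = 9; constraint 9: j - h = -2, and every other listed constraint is also met.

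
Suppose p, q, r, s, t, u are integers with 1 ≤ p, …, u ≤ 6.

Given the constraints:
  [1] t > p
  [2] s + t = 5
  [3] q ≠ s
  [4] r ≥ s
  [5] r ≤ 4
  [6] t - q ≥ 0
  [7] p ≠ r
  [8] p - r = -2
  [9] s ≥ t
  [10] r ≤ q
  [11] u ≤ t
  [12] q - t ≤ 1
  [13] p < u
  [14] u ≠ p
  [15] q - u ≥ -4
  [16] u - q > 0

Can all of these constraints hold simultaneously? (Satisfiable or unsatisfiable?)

Constraints 4, 9, 10, 11, and 16 give r ≤ q, q < u, u ≤ t, t ≤ s, s ≤ r. Chaining: r ≤ q < u ≤ t ≤ s ≤ r, which forces r < r — impossible.

Unsatisfiable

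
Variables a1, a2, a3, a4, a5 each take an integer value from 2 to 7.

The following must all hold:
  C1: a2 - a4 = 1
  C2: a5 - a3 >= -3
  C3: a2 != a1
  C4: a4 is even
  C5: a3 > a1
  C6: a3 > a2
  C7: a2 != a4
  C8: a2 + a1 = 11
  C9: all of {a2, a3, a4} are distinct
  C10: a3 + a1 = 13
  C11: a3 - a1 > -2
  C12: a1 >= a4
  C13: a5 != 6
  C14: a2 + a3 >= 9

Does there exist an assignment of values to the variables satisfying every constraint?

One satisfying assignment is a1 = 6, a2 = 5, a3 = 7, a4 = 4, a5 = 7.
For the less obvious constraints — constraint 1: a2 - a4 = 1; constraint 2: a5 - a3 = 0 — and the others hold by inspection.

Satisfiable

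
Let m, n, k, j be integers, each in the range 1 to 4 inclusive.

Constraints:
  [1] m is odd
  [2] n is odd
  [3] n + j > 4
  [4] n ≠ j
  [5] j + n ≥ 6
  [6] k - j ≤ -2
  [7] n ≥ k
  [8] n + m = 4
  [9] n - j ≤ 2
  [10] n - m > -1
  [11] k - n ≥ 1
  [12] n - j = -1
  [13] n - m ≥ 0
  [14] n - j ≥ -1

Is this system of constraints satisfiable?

Unsatisfiable

Constraints 6, 11, and 14 give k − n ≥ 1, n − j ≥ -1, j − k ≥ 2.
Adding all 3 inequalities: the left sides telescope to 0, and the right sides sum to 1 + (-1) + 2 = 2. So 0 ≥ 2, which is false.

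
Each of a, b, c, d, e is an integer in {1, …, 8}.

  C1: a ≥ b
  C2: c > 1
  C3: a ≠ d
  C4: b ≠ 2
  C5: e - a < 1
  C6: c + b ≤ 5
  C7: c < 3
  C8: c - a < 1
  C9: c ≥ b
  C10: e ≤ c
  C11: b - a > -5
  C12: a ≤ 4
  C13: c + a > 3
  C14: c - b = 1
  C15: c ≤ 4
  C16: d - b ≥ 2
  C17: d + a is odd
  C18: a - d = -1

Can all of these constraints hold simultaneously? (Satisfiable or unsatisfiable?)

Satisfiable

Setting (a, b, c, d, e) = (3, 1, 2, 4, 2) satisfies everything: constraint 5: e - a = -1; constraint 6: c + b = 3; constraint 8: c - a = -1, and the others follow.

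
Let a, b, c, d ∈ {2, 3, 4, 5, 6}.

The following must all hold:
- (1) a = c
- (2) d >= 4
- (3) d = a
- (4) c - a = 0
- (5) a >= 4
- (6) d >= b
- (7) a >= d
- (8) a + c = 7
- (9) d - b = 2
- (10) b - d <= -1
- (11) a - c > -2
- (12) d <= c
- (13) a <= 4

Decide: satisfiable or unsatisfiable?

From constraint 5: a ≥ 4. From constraints 2 and 12: c ≥ d ≥ 4. Hence a + c ≥ 8. But constraint 8 requires a + c = 7, and 7 < 8. Contradiction.

Unsatisfiable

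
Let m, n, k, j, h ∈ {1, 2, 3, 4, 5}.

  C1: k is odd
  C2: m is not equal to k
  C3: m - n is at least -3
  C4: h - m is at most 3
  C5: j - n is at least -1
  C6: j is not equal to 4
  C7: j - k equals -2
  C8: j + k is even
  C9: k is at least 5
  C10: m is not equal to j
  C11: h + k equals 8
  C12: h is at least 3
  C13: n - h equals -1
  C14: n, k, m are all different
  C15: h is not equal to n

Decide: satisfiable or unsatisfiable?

Satisfiable

One satisfying assignment is m = 1, n = 2, k = 5, j = 3, h = 3.
For the less obvious constraints — constraint 3: m - n = -1; constraint 4: h - m = 2; constraint 5: j - n = 1 — and the others hold by inspection.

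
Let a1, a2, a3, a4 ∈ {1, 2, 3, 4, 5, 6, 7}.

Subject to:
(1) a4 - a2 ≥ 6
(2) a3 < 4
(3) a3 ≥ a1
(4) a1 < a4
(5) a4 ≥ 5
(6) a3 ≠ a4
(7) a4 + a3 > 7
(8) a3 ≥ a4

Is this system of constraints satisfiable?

Unsatisfiable

From constraints 5 and 8: a3 ≥ a4 and a4 ≥ 5, so a3 ≥ 5. From constraint 2: a3 ≤ 3. But 3 < 5, so no value of a3 works.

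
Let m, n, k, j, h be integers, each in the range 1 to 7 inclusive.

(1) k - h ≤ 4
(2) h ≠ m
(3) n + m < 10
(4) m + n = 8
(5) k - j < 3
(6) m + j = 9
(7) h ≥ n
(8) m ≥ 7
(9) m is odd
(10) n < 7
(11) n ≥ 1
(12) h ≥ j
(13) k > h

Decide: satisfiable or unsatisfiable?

Satisfiable

One satisfying assignment is m = 7, n = 1, k = 3, j = 2, h = 2.
For the less obvious constraints — constraint 1: k - h = 1; constraint 3: n + m = 8; constraint 4: m + n = 8 — and the others hold by inspection.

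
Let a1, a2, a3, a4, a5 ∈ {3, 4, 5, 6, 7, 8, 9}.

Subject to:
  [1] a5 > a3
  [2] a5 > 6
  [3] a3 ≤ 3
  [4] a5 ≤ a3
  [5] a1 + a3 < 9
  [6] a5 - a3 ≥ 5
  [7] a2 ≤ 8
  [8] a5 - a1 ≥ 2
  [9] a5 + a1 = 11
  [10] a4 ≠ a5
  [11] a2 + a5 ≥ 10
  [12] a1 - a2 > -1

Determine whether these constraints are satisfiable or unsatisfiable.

From constraint 2: a5 ≥ 7. From constraints 3 and 4: a5 ≤ a3 and a3 ≤ 3, so a5 ≤ 3. But 3 < 7, so no value of a5 works.

Unsatisfiable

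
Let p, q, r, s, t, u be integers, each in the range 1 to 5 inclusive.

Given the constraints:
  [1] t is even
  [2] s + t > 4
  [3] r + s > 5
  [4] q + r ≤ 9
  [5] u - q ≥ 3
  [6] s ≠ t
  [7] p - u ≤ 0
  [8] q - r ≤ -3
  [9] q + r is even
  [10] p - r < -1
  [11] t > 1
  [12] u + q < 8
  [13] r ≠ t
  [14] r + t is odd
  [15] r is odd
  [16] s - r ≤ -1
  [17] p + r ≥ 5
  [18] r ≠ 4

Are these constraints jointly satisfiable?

The assignment p = 2, q = 1, r = 5, s = 3, t = 2, u = 5 works:
  constraint 2 holds since s + t = 5.
  constraint 3 holds since r + s = 8.
The rest check out directly.

Satisfiable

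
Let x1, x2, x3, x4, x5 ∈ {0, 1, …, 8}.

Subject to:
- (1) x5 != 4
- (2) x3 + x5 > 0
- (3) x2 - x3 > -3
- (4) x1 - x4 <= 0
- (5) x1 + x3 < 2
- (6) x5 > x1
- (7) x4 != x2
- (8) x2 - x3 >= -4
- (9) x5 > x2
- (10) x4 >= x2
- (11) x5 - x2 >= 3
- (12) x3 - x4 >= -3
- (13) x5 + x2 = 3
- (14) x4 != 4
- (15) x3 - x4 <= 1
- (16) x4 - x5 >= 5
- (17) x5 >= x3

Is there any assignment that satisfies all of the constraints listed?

Unsatisfiable

Constraints 8, 11, 12, and 16 give x3 − x4 ≥ -3, x4 − x5 ≥ 5, x5 − x2 ≥ 3, x2 − x3 ≥ -4.
Adding all 4 inequalities: the left sides telescope to 0, and the right sides sum to (-3) + 5 + 3 + (-4) = 1. So 0 ≥ 1, which is false.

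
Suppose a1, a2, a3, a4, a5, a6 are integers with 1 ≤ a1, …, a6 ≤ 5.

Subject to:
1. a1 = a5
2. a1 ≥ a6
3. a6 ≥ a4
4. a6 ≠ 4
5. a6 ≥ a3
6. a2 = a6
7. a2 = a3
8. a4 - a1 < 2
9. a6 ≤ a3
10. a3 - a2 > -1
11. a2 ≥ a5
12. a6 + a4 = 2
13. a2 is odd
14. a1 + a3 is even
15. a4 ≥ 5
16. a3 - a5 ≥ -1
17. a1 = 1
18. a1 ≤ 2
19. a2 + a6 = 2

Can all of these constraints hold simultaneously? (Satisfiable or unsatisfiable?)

Unsatisfiable

From constraints 3 and 15: a6 ≥ a4 and a4 ≥ 5, so a6 ≥ 5. From constraints 2 and 18: a6 ≤ a1 and a1 ≤ 2, so a6 ≤ 2. But 2 < 5, so no value of a6 works.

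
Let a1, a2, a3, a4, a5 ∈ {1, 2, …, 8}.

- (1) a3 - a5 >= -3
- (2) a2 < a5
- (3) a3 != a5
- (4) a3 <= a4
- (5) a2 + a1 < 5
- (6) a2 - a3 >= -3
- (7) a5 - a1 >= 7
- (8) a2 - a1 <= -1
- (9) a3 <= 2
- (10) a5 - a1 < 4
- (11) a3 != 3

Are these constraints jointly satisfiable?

Constraints 1, 6, 7, and 8 give a1 − a2 ≥ 1, a2 − a3 ≥ -3, a3 − a5 ≥ -3, a5 − a1 ≥ 7.
Adding all 4 inequalities: the left sides telescope to 0, and the right sides sum to 1 + (-3) + (-3) + 7 = 2. So 0 ≥ 2, which is false.

Unsatisfiable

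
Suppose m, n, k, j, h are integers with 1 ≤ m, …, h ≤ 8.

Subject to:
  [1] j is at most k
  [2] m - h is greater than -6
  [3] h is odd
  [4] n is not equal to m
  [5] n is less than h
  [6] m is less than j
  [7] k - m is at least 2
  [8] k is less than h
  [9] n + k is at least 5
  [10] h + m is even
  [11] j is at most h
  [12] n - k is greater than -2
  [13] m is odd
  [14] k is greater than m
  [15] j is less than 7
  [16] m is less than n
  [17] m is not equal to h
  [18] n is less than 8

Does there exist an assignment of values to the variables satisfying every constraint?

The assignment m = 1, n = 4, k = 4, j = 4, h = 5 works:
  constraint 2 holds since m - h = -4.
  constraint 7 holds since k - m = 3.
The rest check out directly.

Satisfiable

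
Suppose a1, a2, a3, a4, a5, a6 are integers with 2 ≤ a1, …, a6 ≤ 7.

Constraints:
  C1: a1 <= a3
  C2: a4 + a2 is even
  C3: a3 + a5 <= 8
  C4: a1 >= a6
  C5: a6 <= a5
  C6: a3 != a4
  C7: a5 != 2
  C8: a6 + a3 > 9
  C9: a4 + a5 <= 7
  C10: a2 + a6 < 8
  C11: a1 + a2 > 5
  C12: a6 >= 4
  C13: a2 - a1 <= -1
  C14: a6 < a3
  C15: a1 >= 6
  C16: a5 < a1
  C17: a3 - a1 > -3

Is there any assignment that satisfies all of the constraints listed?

Unsatisfiable

From constraints 1 and 15: a3 ≥ a1 ≥ 6. From constraints 5 and 12: a5 ≥ a6 ≥ 4. Hence a3 + a5 ≥ 10. But constraint 3 requires a3 + a5 ≤ 8, and 8 < 10. Contradiction.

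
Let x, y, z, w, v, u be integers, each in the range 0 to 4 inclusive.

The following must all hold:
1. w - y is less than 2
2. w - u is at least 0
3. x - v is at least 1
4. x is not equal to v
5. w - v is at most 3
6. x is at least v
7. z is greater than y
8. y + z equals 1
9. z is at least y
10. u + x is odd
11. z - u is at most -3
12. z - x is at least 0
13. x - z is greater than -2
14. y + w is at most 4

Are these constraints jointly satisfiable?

Constraints 2, 3, 5, 11, and 12 give z − x ≥ 0, x − v ≥ 1, v − w ≥ -3, w − u ≥ 0, u − z ≥ 3.
Adding all 5 inequalities: the left sides telescope to 0, and the right sides sum to 0 + 1 + (-3) + 0 + 3 = 1. So 0 ≥ 1, which is false.

Unsatisfiable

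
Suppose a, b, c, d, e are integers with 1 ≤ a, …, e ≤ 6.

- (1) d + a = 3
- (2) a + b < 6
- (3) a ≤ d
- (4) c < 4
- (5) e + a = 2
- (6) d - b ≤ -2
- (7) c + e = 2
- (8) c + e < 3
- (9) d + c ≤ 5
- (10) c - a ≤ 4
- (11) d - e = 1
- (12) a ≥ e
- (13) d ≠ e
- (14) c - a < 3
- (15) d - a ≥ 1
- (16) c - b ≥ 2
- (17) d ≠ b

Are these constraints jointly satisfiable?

Constraints 6, 10, 15, and 16 give d − a ≥ 1, a − c ≥ -4, c − b ≥ 2, b − d ≥ 2.
Adding all 4 inequalities: the left sides telescope to 0, and the right sides sum to 1 + (-4) + 2 + 2 = 1. So 0 ≥ 1, which is false.

Unsatisfiable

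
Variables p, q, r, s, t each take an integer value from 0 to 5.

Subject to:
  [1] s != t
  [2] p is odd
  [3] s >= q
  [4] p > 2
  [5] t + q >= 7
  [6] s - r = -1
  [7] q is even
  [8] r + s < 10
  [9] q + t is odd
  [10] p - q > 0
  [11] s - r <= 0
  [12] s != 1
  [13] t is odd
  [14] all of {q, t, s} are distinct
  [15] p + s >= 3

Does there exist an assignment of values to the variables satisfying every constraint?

Take p = 3, q = 2, r = 4, s = 3, t = 5. Then constraint 5: t + q = 7; constraint 6: s - r = -1; constraint 8: r + s = 7, and every other listed constraint is also met.

Satisfiable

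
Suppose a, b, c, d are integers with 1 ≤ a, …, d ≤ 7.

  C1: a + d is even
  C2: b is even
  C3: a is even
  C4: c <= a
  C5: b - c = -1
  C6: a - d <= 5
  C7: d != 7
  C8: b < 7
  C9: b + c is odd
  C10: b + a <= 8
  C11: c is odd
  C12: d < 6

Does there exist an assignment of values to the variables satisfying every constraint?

Satisfiable

Setting (a, b, c, d) = (4, 2, 3, 2) satisfies everything: constraint 5: b - c = -1; constraint 6: a - d = 2; constraint 10: b + a = 6, and the others follow.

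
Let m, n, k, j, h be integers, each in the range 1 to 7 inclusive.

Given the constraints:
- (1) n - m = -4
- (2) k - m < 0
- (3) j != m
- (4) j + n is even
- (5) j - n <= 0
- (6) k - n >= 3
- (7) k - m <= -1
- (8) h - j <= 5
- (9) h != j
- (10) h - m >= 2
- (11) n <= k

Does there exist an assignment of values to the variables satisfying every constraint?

Unsatisfiable

Constraints 5, 6, 7, 8, and 10 give h − m ≥ 2, m − k ≥ 1, k − n ≥ 3, n − j ≥ 0, j − h ≥ -5.
Adding all 5 inequalities: the left sides telescope to 0, and the right sides sum to 2 + 1 + 3 + 0 + (-5) = 1. So 0 ≥ 1, which is false.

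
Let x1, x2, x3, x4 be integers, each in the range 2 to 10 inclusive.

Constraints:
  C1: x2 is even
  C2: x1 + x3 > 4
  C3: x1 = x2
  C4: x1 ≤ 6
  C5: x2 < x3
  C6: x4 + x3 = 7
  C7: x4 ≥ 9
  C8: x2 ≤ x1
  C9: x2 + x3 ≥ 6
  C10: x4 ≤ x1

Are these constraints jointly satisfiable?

From constraint 7: x4 ≥ 9. From constraints 4 and 10: x4 ≤ x1 and x1 ≤ 6, so x4 ≤ 6. But 6 < 9, so no value of x4 works.

Unsatisfiable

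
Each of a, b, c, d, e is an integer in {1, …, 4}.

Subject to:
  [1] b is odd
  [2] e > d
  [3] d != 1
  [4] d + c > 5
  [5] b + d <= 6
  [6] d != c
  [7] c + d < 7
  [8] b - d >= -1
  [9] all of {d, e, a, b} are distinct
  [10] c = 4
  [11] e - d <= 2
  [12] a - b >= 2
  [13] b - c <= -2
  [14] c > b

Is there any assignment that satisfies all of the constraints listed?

One satisfying assignment is a = 4, b = 1, c = 4, d = 2, e = 3.
For the less obvious constraints — constraint 4: d + c = 6; constraint 5: b + d = 3 — and the others hold by inspection.

Satisfiable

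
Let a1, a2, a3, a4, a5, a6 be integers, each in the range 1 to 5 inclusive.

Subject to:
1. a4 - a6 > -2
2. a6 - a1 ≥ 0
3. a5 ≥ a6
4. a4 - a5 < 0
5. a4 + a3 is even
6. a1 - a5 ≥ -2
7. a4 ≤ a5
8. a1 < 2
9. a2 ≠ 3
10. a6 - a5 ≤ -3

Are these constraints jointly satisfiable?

Unsatisfiable

Constraints 2, 6, and 10 give a5 − a6 ≥ 3, a6 − a1 ≥ 0, a1 − a5 ≥ -2.
Adding all 3 inequalities: the left sides telescope to 0, and the right sides sum to 3 + 0 + (-2) = 1. So 0 ≥ 1, which is false.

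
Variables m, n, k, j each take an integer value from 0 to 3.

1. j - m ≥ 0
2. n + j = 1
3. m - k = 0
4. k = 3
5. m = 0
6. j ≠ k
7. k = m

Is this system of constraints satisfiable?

Constraint 4 fixes k = 3 and constraint 5 fixes m = 0, but constraint 7 requires k = m. Since 3 ≠ 0, contradiction.

Unsatisfiable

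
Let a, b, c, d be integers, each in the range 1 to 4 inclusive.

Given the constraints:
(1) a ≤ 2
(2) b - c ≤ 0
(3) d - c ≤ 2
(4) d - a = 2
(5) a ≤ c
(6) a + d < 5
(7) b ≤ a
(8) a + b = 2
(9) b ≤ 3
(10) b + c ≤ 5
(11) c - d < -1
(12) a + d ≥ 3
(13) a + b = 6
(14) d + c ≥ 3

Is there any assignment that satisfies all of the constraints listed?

Unsatisfiable

From constraint 1: a ≤ 2. From constraint 9: b ≤ 3. Hence a + b ≤ 5. But constraint 13 requires a + b = 6, and 6 > 5. Contradiction.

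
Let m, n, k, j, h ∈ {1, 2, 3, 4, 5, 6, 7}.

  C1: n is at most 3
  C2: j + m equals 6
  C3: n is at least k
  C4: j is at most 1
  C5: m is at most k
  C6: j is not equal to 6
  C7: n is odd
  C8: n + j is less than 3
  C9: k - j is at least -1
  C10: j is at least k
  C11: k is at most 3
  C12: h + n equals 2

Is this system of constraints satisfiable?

Unsatisfiable

From constraint 4: j ≤ 1. From constraints 5 and 11: m ≤ k ≤ 3. Hence j + m ≤ 4. But constraint 2 requires j + m = 6, and 6 > 4. Contradiction.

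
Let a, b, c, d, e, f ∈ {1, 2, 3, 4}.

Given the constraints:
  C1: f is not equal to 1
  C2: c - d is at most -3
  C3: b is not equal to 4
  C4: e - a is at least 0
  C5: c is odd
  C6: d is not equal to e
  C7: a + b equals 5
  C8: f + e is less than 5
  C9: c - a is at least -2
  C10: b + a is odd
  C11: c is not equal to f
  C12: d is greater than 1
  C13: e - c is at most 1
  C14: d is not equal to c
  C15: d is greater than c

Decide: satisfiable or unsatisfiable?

Satisfiable

The assignment a = 2, b = 3, c = 1, d = 4, e = 2, f = 2 works:
  constraint 2 holds since c - d = -3.
  constraint 4 holds since e - a = 0.
  constraint 7 holds since a + b = 5.
The rest check out directly.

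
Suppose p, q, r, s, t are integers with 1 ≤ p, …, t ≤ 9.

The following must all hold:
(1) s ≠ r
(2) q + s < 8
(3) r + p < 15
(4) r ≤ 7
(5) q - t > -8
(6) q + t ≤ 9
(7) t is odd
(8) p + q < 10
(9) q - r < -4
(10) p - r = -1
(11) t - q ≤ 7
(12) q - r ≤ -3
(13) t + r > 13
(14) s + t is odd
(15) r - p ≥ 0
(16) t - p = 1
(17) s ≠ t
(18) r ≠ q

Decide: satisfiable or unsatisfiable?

The assignment p = 6, q = 1, r = 7, s = 6, t = 7 works:
  constraint 2 holds since q + s = 7.
  constraint 3 holds since r + p = 13.
  constraint 5 holds since q - t = -6.
The rest check out directly.

Satisfiable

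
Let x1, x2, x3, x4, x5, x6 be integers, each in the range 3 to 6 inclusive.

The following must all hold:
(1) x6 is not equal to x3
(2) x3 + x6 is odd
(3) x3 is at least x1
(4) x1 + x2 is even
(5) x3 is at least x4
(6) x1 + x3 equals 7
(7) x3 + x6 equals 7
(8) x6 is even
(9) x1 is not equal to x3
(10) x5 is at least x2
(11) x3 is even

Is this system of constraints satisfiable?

Constraint 11 makes x3 even and constraint 8 makes x6 even, so x3 + x6 must be even. Constraint 2 says x3 + x6 is odd — contradiction.

Unsatisfiable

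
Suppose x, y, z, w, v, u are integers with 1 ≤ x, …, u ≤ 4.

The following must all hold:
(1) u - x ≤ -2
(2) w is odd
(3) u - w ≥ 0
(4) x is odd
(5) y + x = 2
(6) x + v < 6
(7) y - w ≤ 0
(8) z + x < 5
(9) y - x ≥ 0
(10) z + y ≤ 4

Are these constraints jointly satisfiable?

Unsatisfiable

Constraints 1, 3, 7, and 9 give y − x ≥ 0, x − u ≥ 2, u − w ≥ 0, w − y ≥ 0.
Adding all 4 inequalities: the left sides telescope to 0, and the right sides sum to 0 + 2 + 0 + 0 = 2. So 0 ≥ 2, which is false.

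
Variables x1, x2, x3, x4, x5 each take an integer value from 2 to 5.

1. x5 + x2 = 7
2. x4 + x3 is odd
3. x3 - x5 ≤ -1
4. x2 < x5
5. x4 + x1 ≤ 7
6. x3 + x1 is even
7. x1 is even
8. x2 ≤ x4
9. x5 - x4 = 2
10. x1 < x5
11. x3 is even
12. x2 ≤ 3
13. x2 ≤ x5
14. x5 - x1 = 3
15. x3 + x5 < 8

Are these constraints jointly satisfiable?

Satisfiable

Take x1 = 2, x2 = 2, x3 = 2, x4 = 3, x5 = 5. Then constraint 1: x5 + x2 = 7; constraint 3: x3 - x5 = -3; constraint 5: x4 + x1 = 5, and every other listed constraint is also met.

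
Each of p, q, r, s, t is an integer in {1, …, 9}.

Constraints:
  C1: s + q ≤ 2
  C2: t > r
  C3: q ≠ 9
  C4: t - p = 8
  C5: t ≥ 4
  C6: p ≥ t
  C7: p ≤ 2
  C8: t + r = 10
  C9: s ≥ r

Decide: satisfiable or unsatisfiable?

Unsatisfiable

From constraints 5 and 6: p ≥ t and t ≥ 4, so p ≥ 4. From constraint 7: p ≤ 2. But 2 < 4, so no value of p works.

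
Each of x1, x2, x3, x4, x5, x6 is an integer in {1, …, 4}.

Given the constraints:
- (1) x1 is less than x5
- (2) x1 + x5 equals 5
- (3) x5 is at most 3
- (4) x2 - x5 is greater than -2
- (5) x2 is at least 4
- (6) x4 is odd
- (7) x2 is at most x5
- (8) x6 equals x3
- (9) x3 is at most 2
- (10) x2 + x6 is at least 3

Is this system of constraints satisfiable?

Unsatisfiable

From constraint 5: x2 ≥ 4. From constraints 3 and 7: x2 ≤ x5 and x5 ≤ 3, so x2 ≤ 3. But 3 < 4, so no value of x2 works.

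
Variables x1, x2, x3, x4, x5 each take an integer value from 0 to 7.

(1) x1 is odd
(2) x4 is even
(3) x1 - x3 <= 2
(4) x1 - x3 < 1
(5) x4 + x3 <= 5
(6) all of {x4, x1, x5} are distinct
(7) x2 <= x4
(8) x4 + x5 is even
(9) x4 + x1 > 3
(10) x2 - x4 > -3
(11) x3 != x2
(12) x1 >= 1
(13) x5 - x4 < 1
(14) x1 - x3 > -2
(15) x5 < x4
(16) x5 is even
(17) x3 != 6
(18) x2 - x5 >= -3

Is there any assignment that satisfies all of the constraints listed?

Satisfiable

Try x1 = 3, x2 = 0, x3 = 3, x4 = 2, x5 = 0.
Check constraint 3: x1 - x3 = 0; constraint 4: x1 - x3 = 0. The remaining constraints are straightforward to verify.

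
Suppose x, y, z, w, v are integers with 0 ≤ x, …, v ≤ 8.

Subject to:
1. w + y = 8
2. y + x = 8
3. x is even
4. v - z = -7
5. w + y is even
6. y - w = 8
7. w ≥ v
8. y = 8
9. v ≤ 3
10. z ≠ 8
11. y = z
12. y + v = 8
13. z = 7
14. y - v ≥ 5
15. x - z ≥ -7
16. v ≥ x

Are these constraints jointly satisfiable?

Constraint 8 fixes y = 8 and constraint 13 fixes z = 7, but constraint 11 requires y = z. Since 8 ≠ 7, contradiction.

Unsatisfiable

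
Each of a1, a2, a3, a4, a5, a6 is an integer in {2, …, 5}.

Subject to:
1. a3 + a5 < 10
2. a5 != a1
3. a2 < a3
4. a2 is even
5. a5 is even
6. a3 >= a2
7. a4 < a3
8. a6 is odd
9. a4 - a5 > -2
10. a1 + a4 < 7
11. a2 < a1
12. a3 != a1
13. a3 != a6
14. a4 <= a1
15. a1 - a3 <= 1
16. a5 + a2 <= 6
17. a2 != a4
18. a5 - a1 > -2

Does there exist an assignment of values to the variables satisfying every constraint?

Setting (a1, a2, a3, a4, a5, a6) = (3, 2, 4, 3, 4, 3) satisfies everything: constraint 1: a3 + a5 = 8; constraint 9: a4 - a5 = -1, and the others follow.

Satisfiable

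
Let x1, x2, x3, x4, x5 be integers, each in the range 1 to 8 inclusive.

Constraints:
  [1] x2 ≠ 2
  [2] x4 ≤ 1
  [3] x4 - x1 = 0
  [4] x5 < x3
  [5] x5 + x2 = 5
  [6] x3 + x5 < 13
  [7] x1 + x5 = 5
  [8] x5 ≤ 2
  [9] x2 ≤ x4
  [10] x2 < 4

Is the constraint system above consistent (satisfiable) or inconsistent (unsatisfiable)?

From constraint 8: x5 ≤ 2. From constraints 2 and 9: x2 ≤ x4 ≤ 1. Hence x5 + x2 ≤ 3. But constraint 5 requires x5 + x2 = 5, and 5 > 3. Contradiction.

Unsatisfiable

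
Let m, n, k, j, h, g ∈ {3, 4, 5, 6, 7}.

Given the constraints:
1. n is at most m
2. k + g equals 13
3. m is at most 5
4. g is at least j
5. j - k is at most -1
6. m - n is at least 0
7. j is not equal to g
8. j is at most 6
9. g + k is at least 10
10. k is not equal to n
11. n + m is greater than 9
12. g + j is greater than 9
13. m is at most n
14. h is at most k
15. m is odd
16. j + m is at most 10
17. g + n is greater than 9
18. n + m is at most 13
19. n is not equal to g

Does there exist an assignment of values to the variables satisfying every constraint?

One satisfying assignment is m = 5, n = 5, k = 7, j = 5, h = 7, g = 6.
For the less obvious constraints — constraint 2: k + g = 13; constraint 5: j - k = -2 — and the others hold by inspection.

Satisfiable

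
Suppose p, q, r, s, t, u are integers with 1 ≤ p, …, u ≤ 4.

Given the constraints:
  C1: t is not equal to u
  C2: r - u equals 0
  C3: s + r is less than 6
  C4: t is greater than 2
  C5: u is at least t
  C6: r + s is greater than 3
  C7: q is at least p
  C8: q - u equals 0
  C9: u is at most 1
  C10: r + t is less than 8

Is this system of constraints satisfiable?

From constraint 4: t ≥ 3. From constraints 5 and 9: t ≤ u and u ≤ 1, so t ≤ 1. But 1 < 3, so no value of t works.

Unsatisfiable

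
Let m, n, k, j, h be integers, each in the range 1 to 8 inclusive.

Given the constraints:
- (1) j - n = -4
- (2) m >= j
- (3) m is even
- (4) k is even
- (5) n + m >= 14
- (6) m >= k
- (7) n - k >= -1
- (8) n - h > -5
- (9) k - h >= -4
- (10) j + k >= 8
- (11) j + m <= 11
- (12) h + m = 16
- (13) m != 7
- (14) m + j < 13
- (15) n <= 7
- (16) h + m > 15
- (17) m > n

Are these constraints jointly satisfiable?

The assignment m = 8, n = 6, k = 6, j = 2, h = 8 works:
  constraint 1 holds since j - n = -4.
  constraint 5 holds since n + m = 14.
The rest check out directly.

Satisfiable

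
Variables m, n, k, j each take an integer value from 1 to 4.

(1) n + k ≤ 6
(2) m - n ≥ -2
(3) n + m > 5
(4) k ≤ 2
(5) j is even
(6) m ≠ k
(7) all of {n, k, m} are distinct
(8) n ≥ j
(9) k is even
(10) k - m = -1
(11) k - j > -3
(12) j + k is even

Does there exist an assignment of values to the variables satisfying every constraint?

Satisfiable

Take m = 3, n = 4, k = 2, j = 4. Then constraint 1: n + k = 6; constraint 2: m - n = -1, and every other listed constraint is also met.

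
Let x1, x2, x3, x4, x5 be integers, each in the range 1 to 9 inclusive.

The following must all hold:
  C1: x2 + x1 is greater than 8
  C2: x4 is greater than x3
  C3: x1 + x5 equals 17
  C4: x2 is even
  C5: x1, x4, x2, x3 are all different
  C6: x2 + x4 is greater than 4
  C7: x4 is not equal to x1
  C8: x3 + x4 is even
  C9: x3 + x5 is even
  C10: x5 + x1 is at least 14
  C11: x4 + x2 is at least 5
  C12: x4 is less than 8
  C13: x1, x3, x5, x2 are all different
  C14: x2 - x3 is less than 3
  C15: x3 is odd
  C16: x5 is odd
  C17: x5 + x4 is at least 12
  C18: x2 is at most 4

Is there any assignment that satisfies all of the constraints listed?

One satisfying assignment is x1 = 8, x2 = 2, x3 = 1, x4 = 5, x5 = 9.
For the less obvious constraints — constraint 1: x2 + x1 = 10; constraint 3: x1 + x5 = 17; constraint 6: x2 + x4 = 7 — and the others hold by inspection.

Satisfiable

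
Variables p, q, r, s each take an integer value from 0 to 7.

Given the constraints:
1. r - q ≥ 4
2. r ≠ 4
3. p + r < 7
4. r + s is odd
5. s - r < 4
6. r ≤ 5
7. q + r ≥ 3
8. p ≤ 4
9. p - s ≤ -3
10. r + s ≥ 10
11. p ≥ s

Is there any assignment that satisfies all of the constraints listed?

Unsatisfiable

From constraint 6: r ≤ 5. From constraints 8 and 11: s ≤ p ≤ 4. Hence r + s ≤ 9. But constraint 10 requires r + s ≥ 10, and 10 > 9. Contradiction.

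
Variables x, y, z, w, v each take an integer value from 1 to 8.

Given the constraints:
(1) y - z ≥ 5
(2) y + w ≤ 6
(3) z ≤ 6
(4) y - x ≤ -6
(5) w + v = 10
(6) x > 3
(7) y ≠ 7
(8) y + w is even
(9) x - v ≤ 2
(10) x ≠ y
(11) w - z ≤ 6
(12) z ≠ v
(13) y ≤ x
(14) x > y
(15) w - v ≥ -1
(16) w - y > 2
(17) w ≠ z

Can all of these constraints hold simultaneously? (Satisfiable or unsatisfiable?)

Constraints 1, 4, 9, 11, and 15 give y − z ≥ 5, z − w ≥ -6, w − v ≥ -1, v − x ≥ -2, x − y ≥ 6.
Adding all 5 inequalities: the left sides telescope to 0, and the right sides sum to 5 + (-6) + (-1) + (-2) + 6 = 2. So 0 ≥ 2, which is false.

Unsatisfiable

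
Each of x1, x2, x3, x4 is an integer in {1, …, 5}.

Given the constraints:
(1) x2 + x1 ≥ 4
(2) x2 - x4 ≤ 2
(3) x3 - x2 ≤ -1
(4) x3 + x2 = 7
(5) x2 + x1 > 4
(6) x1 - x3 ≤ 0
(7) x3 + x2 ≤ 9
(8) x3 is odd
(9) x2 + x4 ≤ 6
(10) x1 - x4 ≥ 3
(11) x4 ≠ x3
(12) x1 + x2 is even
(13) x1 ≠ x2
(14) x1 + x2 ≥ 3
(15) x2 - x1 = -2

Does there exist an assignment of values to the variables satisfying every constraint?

Unsatisfiable

Constraints 2, 3, 6, and 10 give x1 − x4 ≥ 3, x4 − x2 ≥ -2, x2 − x3 ≥ 1, x3 − x1 ≥ 0.
Adding all 4 inequalities: the left sides telescope to 0, and the right sides sum to 3 + (-2) + 1 + 0 = 2. So 0 ≥ 2, which is false.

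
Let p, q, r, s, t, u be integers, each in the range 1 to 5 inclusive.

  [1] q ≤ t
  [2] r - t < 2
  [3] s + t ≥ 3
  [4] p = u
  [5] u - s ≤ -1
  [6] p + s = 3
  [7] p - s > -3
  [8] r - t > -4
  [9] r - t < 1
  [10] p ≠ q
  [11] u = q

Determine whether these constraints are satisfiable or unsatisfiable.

Unsatisfiable

From constraints 4 and 11, p = u = q, so p = q. But constraint 10 says p ≠ q. Contradiction.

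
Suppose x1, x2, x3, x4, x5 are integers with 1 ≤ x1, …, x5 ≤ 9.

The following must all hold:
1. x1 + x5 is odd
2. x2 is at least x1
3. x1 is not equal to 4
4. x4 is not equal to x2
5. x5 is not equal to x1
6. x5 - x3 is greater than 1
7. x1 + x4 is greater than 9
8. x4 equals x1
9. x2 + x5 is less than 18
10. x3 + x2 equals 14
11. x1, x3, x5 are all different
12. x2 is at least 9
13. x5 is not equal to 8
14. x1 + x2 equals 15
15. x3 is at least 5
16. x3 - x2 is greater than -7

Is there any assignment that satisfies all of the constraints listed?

Satisfiable

Try x1 = 6, x2 = 9, x3 = 5, x4 = 6, x5 = 7.
Check constraint 6: x5 - x3 = 2; constraint 7: x1 + x4 = 12. The remaining constraints are straightforward to verify.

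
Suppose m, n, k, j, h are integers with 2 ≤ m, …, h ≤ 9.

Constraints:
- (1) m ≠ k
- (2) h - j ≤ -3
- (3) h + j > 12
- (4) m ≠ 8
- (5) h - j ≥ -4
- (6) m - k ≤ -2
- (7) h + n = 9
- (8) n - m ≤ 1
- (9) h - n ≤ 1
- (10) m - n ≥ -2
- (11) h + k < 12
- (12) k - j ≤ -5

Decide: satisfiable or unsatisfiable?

Constraints 5, 6, 8, 9, and 12 give j − k ≥ 5, k − m ≥ 2, m − n ≥ -1, n − h ≥ -1, h − j ≥ -4.
Adding all 5 inequalities: the left sides telescope to 0, and the right sides sum to 5 + 2 + (-1) + (-1) + (-4) = 1. So 0 ≥ 1, which is false.

Unsatisfiable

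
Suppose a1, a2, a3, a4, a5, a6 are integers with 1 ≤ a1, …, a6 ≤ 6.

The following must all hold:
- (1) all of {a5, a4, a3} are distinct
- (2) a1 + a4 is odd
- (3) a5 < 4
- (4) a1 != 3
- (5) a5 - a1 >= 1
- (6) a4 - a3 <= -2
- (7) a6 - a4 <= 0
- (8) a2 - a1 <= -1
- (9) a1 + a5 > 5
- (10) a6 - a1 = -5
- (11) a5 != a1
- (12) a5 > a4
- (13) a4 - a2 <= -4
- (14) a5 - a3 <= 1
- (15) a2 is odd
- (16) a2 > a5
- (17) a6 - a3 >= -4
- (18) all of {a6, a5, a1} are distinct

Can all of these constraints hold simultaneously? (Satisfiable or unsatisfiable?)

Unsatisfiable

Constraints 5, 7, 8, 13, 14, and 17 give a2 − a4 ≥ 4, a4 − a6 ≥ 0, a6 − a3 ≥ -4, a3 − a5 ≥ -1, a5 − a1 ≥ 1, a1 − a2 ≥ 1.
Adding all 6 inequalities: the left sides telescope to 0, and the right sides sum to 4 + 0 + (-4) + (-1) + 1 + 1 = 1. So 0 ≥ 1, which is false.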